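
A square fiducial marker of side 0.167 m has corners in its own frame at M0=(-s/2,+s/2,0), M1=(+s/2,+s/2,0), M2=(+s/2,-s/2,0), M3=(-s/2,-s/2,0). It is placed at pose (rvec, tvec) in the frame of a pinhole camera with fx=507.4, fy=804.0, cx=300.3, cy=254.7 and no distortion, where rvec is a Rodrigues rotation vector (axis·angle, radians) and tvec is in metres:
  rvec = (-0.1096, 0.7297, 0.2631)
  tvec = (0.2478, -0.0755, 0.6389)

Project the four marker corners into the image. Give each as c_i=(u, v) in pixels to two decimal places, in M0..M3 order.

Intrinsics K: fx=507.4, fy=804.0, cx=300.3, cy=254.7
Marker side s = 0.167 m; corners in marker frame (Z=0):
  M0 = (-0.0835, +0.0835, 0)
  M1 = (+0.0835, +0.0835, 0)
  M2 = (+0.0835, -0.0835, 0)
  M3 = (-0.0835, -0.0835, 0)
rvec = (-0.1096, 0.7297, 0.2631), |rvec| = θ = 0.78339 rad = 44.885°
Rodrigues: sinθ=0.70568, 1−cosθ=0.29147; R = I + sinθ·[k]× + (1−cosθ)·[k]×²:
    [+0.71423 -0.27499 +0.64363]
    [+0.19902 +0.96142 +0.18991]
    [-0.67102 -0.00755 +0.74140]
t = (0.2478, -0.0755, 0.6389) m
M0: Pc = R·M0+t = (+0.16520, -0.01184, +0.69430); u = 507.4·(+0.16520)/0.69430 + 300.3 = 421.0297, v = 804.0·(-0.01184)/0.69430 + 254.7 = 240.9896
M1: Pc = R·M1+t = (+0.28448, +0.02140, +0.58224); u = 507.4·(+0.28448)/0.58224 + 300.3 = 548.2109, v = 804.0·(+0.02140)/0.58224 + 254.7 = 284.2459
M2: Pc = R·M2+t = (+0.33040, -0.13916, +0.58350); u = 507.4·(+0.33040)/0.58350 + 300.3 = 587.6090, v = 804.0·(-0.13916)/0.58350 + 254.7 = 62.9522
M3: Pc = R·M3+t = (+0.21112, -0.17240, +0.69556); u = 507.4·(+0.21112)/0.69556 + 300.3 = 454.3109, v = 804.0·(-0.17240)/0.69556 + 254.7 = 55.4263

c0=(421.03, 240.99) c1=(548.21, 284.25) c2=(587.61, 62.95) c3=(454.31, 55.43)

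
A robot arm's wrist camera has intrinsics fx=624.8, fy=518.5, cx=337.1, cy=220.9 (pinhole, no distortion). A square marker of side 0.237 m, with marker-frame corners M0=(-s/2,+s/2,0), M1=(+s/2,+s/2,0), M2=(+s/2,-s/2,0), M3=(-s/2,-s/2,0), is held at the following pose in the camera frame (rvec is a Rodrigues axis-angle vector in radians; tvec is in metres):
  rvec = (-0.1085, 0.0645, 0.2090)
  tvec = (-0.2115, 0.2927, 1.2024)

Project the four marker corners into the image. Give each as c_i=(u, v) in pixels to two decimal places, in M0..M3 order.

c0=(153.67, 386.83) c1=(273.25, 410.49) c2=(300.36, 307.61) c3=(182.72, 285.91)

Intrinsics K: fx=624.8, fy=518.5, cx=337.1, cy=220.9
Marker side s = 0.237 m; corners in marker frame (Z=0):
  M0 = (-0.1185, +0.1185, 0)
  M1 = (+0.1185, +0.1185, 0)
  M2 = (+0.1185, -0.1185, 0)
  M3 = (-0.1185, -0.1185, 0)
rvec = (-0.1085, 0.0645, 0.2090), |rvec| = θ = 0.24416 rad = 13.989°
Rodrigues: sinθ=0.24174, 1−cosθ=0.02966; R = I + sinθ·[k]× + (1−cosθ)·[k]×²:
    [+0.97620 -0.21041 +0.05258]
    [+0.20345 +0.97241 +0.11413]
    [-0.07514 -0.10072 +0.99207]
t = (-0.2115, 0.2927, 1.2024) m
M0: Pc = R·M0+t = (-0.35211, +0.38382, +1.19937); u = 624.8·(-0.35211)/1.19937 + 337.1 = 153.6700, v = 518.5·(+0.38382)/1.19937 + 220.9 = 386.8303
M1: Pc = R·M1+t = (-0.12075, +0.43204, +1.18156); u = 624.8·(-0.12075)/1.18156 + 337.1 = 273.2461, v = 518.5·(+0.43204)/1.18156 + 220.9 = 410.4903
M2: Pc = R·M2+t = (-0.07089, +0.20158, +1.20543); u = 624.8·(-0.07089)/1.20543 + 337.1 = 300.3579, v = 518.5·(+0.20158)/1.20543 + 220.9 = 307.6061
M3: Pc = R·M3+t = (-0.30225, +0.15336, +1.22324); u = 624.8·(-0.30225)/1.22324 + 337.1 = 182.7205, v = 518.5·(+0.15336)/1.22324 + 220.9 = 285.9057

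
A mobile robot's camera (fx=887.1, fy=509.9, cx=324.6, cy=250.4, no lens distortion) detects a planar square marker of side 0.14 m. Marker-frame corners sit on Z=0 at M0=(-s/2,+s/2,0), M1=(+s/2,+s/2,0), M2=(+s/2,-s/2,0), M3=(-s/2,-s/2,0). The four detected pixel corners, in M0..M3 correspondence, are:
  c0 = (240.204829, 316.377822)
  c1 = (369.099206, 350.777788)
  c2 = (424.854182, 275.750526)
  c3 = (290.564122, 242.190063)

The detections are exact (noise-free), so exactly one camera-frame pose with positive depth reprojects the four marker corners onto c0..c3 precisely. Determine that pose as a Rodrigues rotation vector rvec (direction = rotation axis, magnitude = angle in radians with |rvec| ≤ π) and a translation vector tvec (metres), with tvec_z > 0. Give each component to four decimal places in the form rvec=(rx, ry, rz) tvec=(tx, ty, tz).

rvec=(0.1570, 0.1918, 0.3931) tvec=(0.0052, 0.0777, 0.8565)

Intrinsics K: fx=887.1, fy=509.9, cx=324.6, cy=250.4
Marker side s = 0.14 m; corners in marker frame (Z=0):
  M0 = (-0.0700, +0.0700, 0)
  M1 = (+0.0700, +0.0700, 0)
  M2 = (+0.0700, -0.0700, 0)
  M3 = (-0.0700, -0.0700, 0)
Detected image corners:
  c0 = (240.204829, 316.377822) px
  c1 = (369.099206, 350.777788) px
  c2 = (424.854182, 275.750526) px
  c3 = (290.564122, 242.190063) px
Planar DLT: solve 8×8 A·h = b for H (H[2,2]=1):
  H  [+879.83600 -305.85573 +329.94013]
  H  [+189.25459 +598.07148 +296.63390]
  H  [-0.18060 +0.22006 +1.00000]
B = K⁻¹H; ‖b₁‖=1.167571, ‖b₂‖=1.167571; λ = 2/(‖b₁‖+‖b₂‖) = 0.856479, sign → tz>0 ⇒ λ=+0.856479
r₁ = λ·B[:,0] = (+0.90607,+0.39385,-0.15468); r₂ = λ·B[:,1] = (-0.36426,+0.91202,+0.18848)
r₃ = r₁×r₂ = (+0.21531,-0.11443,+0.96982); SVD([r₁ r₂ r₃]) → R = UVᵀ:
  R  [+0.90607 -0.36426 +0.21531]
  R  [+0.39385 +0.91202 -0.11443]
  R  [-0.15468 +0.18848 +0.96982]
t = (+0.00516, +0.07766, +0.85648) m
tr R = 2.787909; θ = arccos((tr R − 1)/2) = 0.464704 rad = 26.626°
axis k = ((R−Rᵀ)₃₂, (R−Rᵀ)₁₃, (R−Rᵀ)₂₁) / (2 sinθ) = (+0.337947, +0.412786, +0.845813)
rvec = θ·k = (+0.157045, +0.191823, +0.393053)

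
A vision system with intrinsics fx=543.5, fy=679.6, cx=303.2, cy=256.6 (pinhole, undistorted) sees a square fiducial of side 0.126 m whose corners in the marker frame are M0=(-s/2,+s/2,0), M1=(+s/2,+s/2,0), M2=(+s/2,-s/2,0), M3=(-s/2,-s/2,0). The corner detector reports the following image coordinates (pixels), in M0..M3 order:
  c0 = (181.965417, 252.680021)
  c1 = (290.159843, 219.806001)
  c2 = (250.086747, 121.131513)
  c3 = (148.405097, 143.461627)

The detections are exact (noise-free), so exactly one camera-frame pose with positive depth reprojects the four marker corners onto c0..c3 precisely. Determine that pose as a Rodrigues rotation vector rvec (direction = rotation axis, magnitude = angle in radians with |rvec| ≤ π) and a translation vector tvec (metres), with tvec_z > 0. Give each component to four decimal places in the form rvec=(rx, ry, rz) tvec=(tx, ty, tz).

Intrinsics K: fx=543.5, fy=679.6, cx=303.2, cy=256.6
Marker side s = 0.126 m; corners in marker frame (Z=0):
  M0 = (-0.0630, +0.0630, 0)
  M1 = (+0.0630, +0.0630, 0)
  M2 = (+0.0630, -0.0630, 0)
  M3 = (-0.0630, -0.0630, 0)
Detected image corners:
  c0 = (181.965417, 252.680021) px
  c1 = (290.159843, 219.806001) px
  c2 = (250.086747, 121.131513) px
  c3 = (148.405097, 143.461627) px
Planar DLT: solve 8×8 A·h = b for H (H[2,2]=1):
  H  [+965.93405 +138.89223 +218.87090]
  H  [-103.53961 +692.70605 +181.41216]
  H  [+0.61679 -0.70896 +1.00000]
B = K⁻¹H; ‖b₁‖=1.607106, ‖b₂‖=1.607106; λ = 2/(‖b₁‖+‖b₂‖) = 0.622236, sign → tz>0 ⇒ λ=+0.622236
r₁ = λ·B[:,0] = (+0.89177,-0.23971,+0.38379); r₂ = λ·B[:,1] = (+0.40511,+0.80080,-0.44114)
r₃ = r₁×r₂ = (-0.20159,+0.54887,+0.81123); SVD([r₁ r₂ r₃]) → R = UVᵀ:
  R  [+0.89177 +0.40511 -0.20159]
  R  [-0.23971 +0.80080 +0.54887]
  R  [+0.38379 -0.44114 +0.81123]
t = (-0.09655, -0.06884, +0.62224) m
tr R = 2.503800; θ = arccos((tr R − 1)/2) = 0.719857 rad = 41.245°
axis k = ((R−Rᵀ)₃₂, (R−Rᵀ)₁₃, (R−Rᵀ)₂₁) / (2 sinθ) = (-0.750831, -0.443957, -0.489035)
rvec = θ·k = (-0.540491, -0.319585, -0.352036)

rvec=(-0.5405, -0.3196, -0.3520) tvec=(-0.0965, -0.0688, 0.6222)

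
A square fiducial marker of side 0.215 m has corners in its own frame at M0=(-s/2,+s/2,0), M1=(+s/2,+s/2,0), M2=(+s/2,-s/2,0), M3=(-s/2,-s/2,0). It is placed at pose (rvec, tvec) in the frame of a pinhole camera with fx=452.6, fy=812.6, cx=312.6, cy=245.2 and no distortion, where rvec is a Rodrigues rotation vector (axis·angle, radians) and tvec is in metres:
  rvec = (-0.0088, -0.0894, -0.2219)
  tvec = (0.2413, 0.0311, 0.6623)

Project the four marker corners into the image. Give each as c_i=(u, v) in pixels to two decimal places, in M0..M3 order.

Intrinsics K: fx=452.6, fy=812.6, cx=312.6, cy=245.2
Marker side s = 0.215 m; corners in marker frame (Z=0):
  M0 = (-0.1075, +0.1075, 0)
  M1 = (+0.1075, +0.1075, 0)
  M2 = (+0.1075, -0.1075, 0)
  M3 = (-0.1075, -0.1075, 0)
rvec = (-0.0088, -0.0894, -0.2219), |rvec| = θ = 0.23939 rad = 13.716°
Rodrigues: sinθ=0.23711, 1−cosθ=0.02852; R = I + sinθ·[k]× + (1−cosθ)·[k]×²:
    [+0.97152 +0.22018 -0.08758]
    [-0.21940 +0.97546 +0.01859]
    [+0.08952 +0.00116 +0.99598]
t = (0.2413, 0.0311, 0.6623) m
M0: Pc = R·M0+t = (+0.16053, +0.15955, +0.65280); u = 452.6·(+0.16053)/0.65280 + 312.6 = 423.8992, v = 812.6·(+0.15955)/0.65280 + 245.2 = 443.8023
M1: Pc = R·M1+t = (+0.36941, +0.11238, +0.67205); u = 452.6·(+0.36941)/0.67205 + 312.6 = 561.3828, v = 812.6·(+0.11238)/0.67205 + 245.2 = 381.0794
M2: Pc = R·M2+t = (+0.32207, -0.09735, +0.67180); u = 452.6·(+0.32207)/0.67180 + 312.6 = 529.5823, v = 812.6·(-0.09735)/0.67180 + 245.2 = 127.4505
M3: Pc = R·M3+t = (+0.11319, -0.05018, +0.65255); u = 452.6·(+0.11319)/0.65255 + 312.6 = 391.1085, v = 812.6·(-0.05018)/0.65255 + 245.2 = 182.7165

c0=(423.90, 443.80) c1=(561.38, 381.08) c2=(529.58, 127.45) c3=(391.11, 182.72)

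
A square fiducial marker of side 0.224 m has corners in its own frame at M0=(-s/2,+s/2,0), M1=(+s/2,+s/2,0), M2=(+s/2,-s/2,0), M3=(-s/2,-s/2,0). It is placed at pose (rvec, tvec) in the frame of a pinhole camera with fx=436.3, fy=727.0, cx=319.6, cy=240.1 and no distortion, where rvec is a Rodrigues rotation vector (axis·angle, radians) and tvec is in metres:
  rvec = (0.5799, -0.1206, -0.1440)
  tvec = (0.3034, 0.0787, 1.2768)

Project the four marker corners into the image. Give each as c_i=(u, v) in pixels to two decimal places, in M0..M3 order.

c0=(386.71, 344.05) c1=(457.22, 322.35) c2=(463.06, 220.57) c3=(385.39, 243.13)

Intrinsics K: fx=436.3, fy=727.0, cx=319.6, cy=240.1
Marker side s = 0.224 m; corners in marker frame (Z=0):
  M0 = (-0.1120, +0.1120, 0)
  M1 = (+0.1120, +0.1120, 0)
  M2 = (+0.1120, -0.1120, 0)
  M3 = (-0.1120, -0.1120, 0)
rvec = (0.5799, -0.1206, -0.1440), |rvec| = θ = 0.60956 rad = 34.925°
Rodrigues: sinθ=0.57251, 1−cosθ=0.18010; R = I + sinθ·[k]× + (1−cosθ)·[k]×²:
    [+0.98290 +0.10135 -0.15374]
    [-0.16915 +0.82695 -0.53623]
    [+0.07279 +0.55307 +0.82995]
t = (0.3034, 0.0787, 1.2768) m
M0: Pc = R·M0+t = (+0.20467, +0.19026, +1.33059); u = 436.3·(+0.20467)/1.33059 + 319.6 = 386.7100, v = 727.0·(+0.19026)/1.33059 + 240.1 = 344.0545
M1: Pc = R·M1+t = (+0.42484, +0.15237, +1.34690); u = 436.3·(+0.42484)/1.34690 + 319.6 = 457.2170, v = 727.0·(+0.15237)/1.34690 + 240.1 = 322.3453
M2: Pc = R·M2+t = (+0.40213, -0.03286, +1.22301); u = 436.3·(+0.40213)/1.22301 + 319.6 = 463.0584, v = 727.0·(-0.03286)/1.22301 + 240.1 = 220.5653
M3: Pc = R·M3+t = (+0.18196, +0.00503, +1.20670); u = 436.3·(+0.18196)/1.20670 + 319.6 = 385.3916, v = 727.0·(+0.00503)/1.20670 + 240.1 = 243.1280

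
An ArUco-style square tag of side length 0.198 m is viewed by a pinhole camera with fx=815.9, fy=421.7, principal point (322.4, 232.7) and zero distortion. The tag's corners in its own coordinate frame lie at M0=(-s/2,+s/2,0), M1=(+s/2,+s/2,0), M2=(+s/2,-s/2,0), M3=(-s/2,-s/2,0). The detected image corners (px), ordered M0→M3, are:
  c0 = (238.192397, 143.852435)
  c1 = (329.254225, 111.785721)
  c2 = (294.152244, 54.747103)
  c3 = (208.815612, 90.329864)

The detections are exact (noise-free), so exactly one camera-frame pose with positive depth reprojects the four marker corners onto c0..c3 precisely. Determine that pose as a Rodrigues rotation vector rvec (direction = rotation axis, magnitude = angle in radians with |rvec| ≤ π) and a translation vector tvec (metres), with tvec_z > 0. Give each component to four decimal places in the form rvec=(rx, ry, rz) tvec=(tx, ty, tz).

rvec=(-0.1316, 0.6346, -0.3451) tvec=(-0.0912, -0.4100, 1.3070)

Intrinsics K: fx=815.9, fy=421.7, cx=322.4, cy=232.7
Marker side s = 0.198 m; corners in marker frame (Z=0):
  M0 = (-0.0990, +0.0990, 0)
  M1 = (+0.0990, +0.0990, 0)
  M2 = (+0.0990, -0.0990, 0)
  M3 = (-0.0990, -0.0990, 0)
Detected image corners:
  c0 = (238.192397, 143.852435) px
  c1 = (329.254225, 111.785721) px
  c2 = (294.152244, 54.747103) px
  c3 = (208.815612, 90.329864) px
Planar DLT: solve 8×8 A·h = b for H (H[2,2]=1):
  H  [+331.08548 +116.19777 +265.46738]
  H  [-213.70421 +261.59336 +100.42224]
  H  [-0.42645 -0.17196 +1.00000]
B = K⁻¹H; ‖b₁‖=0.765091, ‖b₂‖=0.765091; λ = 2/(‖b₁‖+‖b₂‖) = 1.307034, sign → tz>0 ⇒ λ=+1.307034
r₁ = λ·B[:,0] = (+0.75063,-0.35479,-0.55738); r₂ = λ·B[:,1] = (+0.27496,+0.93482,-0.22476)
r₃ = r₁×r₂ = (+0.60079,+0.01545,+0.79926); SVD([r₁ r₂ r₃]) → R = UVᵀ:
  R  [+0.75063 +0.27496 +0.60079]
  R  [-0.35479 +0.93482 +0.01545]
  R  [-0.55738 -0.22476 +0.79926]
t = (-0.09120, -0.40999, +1.30703) m
tr R = 2.484704; θ = arccos((tr R − 1)/2) = 0.734222 rad = 42.068°
axis k = ((R−Rᵀ)₃₂, (R−Rᵀ)₁₃, (R−Rᵀ)₂₁) / (2 sinθ) = (-0.179260, +0.864297, -0.469954)
rvec = θ·k = (-0.131617, +0.634586, -0.345051)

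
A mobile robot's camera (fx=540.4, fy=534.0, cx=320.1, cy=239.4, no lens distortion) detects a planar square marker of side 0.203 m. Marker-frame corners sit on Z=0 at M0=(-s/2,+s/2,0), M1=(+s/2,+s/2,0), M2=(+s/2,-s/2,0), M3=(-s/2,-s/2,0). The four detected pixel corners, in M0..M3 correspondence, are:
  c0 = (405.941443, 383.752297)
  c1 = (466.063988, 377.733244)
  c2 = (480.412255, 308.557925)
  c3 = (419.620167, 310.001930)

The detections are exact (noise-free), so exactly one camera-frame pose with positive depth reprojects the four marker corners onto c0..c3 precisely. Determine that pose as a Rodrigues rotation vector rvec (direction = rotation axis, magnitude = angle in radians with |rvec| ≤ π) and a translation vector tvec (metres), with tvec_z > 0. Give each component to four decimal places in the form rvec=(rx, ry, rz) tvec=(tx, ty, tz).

Intrinsics K: fx=540.4, fy=534.0, cx=320.1, cy=239.4
Marker side s = 0.203 m; corners in marker frame (Z=0):
  M0 = (-0.1015, +0.1015, 0)
  M1 = (+0.1015, +0.1015, 0)
  M2 = (+0.1015, -0.1015, 0)
  M3 = (-0.1015, -0.1015, 0)
Detected image corners:
  c0 = (405.941443, 383.752297) px
  c1 = (466.063988, 377.733244) px
  c2 = (480.412255, 308.557925) px
  c3 = (419.620167, 310.001930) px
Planar DLT: solve 8×8 A·h = b for H (H[2,2]=1):
  H  [+440.49835 -11.84077 +443.90589]
  H  [+92.60416 +396.24723 +345.41899]
  H  [+0.32212 +0.12922 +1.00000]
B = K⁻¹H; ‖b₁‖=0.703129, ‖b₂‖=0.703129; λ = 2/(‖b₁‖+‖b₂‖) = 1.422214, sign → tz>0 ⇒ λ=+1.422214
r₁ = λ·B[:,0] = (+0.88793,+0.04125,+0.45812); r₂ = λ·B[:,1] = (-0.14002,+0.97294,+0.18378)
r₃ = r₁×r₂ = (-0.43814,-0.22733,+0.86969); SVD([r₁ r₂ r₃]) → R = UVᵀ:
  R  [+0.88793 -0.14002 -0.43814]
  R  [+0.04125 +0.97294 -0.22733]
  R  [+0.45812 +0.18378 +0.86969]
t = (+0.32583, +0.28236, +1.42221) m
tr R = 2.730563; θ = arccos((tr R − 1)/2) = 0.525084 rad = 30.085°
axis k = ((R−Rᵀ)₃₂, (R−Rᵀ)₁₃, (R−Rᵀ)₂₁) / (2 sinθ) = (+0.410049, -0.893962, +0.180809)
rvec = θ·k = (+0.215311, -0.469405, +0.094940)

rvec=(0.2153, -0.4694, 0.0949) tvec=(0.3258, 0.2824, 1.4222)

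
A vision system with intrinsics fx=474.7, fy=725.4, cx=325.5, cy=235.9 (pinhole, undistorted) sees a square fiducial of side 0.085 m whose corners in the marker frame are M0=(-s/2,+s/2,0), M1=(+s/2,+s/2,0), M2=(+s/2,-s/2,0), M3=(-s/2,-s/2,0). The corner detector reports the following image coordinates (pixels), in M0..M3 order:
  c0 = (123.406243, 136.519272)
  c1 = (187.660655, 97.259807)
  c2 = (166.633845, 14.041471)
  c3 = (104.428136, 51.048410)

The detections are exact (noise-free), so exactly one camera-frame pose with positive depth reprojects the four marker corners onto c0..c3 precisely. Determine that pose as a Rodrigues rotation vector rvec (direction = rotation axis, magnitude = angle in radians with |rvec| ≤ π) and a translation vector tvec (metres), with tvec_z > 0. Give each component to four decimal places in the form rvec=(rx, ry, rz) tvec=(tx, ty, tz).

Intrinsics K: fx=474.7, fy=725.4, cx=325.5, cy=235.9
Marker side s = 0.085 m; corners in marker frame (Z=0):
  M0 = (-0.0425, +0.0425, 0)
  M1 = (+0.0425, +0.0425, 0)
  M2 = (+0.0425, -0.0425, 0)
  M3 = (-0.0425, -0.0425, 0)
Detected image corners:
  c0 = (123.406243, 136.519272) px
  c1 = (187.660655, 97.259807) px
  c2 = (166.633845, 14.041471) px
  c3 = (104.428136, 51.048410) px
Planar DLT: solve 8×8 A·h = b for H (H[2,2]=1):
  H  [+761.72868 +174.19834 +145.52026]
  H  [-439.11652 +960.80504 +73.86310]
  H  [+0.12410 -0.42044 +1.00000]
B = K⁻¹H; ‖b₁‖=1.655712, ‖b₂‖=1.655712; λ = 2/(‖b₁‖+‖b₂‖) = 0.603970, sign → tz>0 ⇒ λ=+0.603970
r₁ = λ·B[:,0] = (+0.91777,-0.38998,+0.07495); r₂ = λ·B[:,1] = (+0.39576,+0.88255,-0.25394)
r₃ = r₁×r₂ = (+0.03288,+0.26272,+0.96431); SVD([r₁ r₂ r₃]) → R = UVᵀ:
  R  [+0.91777 +0.39576 +0.03288]
  R  [-0.38998 +0.88255 +0.26272]
  R  [+0.07495 -0.25394 +0.96431]
t = (-0.22899, -0.13491, +0.60397) m
tr R = 2.764626; θ = arccos((tr R − 1)/2) = 0.490042 rad = 28.077°
axis k = ((R−Rᵀ)₃₂, (R−Rᵀ)₁₃, (R−Rᵀ)₂₁) / (2 sinθ) = (-0.548857, -0.044697, -0.834720)
rvec = θ·k = (-0.268963, -0.021903, -0.409048)

rvec=(-0.2690, -0.0219, -0.4090) tvec=(-0.2290, -0.1349, 0.6040)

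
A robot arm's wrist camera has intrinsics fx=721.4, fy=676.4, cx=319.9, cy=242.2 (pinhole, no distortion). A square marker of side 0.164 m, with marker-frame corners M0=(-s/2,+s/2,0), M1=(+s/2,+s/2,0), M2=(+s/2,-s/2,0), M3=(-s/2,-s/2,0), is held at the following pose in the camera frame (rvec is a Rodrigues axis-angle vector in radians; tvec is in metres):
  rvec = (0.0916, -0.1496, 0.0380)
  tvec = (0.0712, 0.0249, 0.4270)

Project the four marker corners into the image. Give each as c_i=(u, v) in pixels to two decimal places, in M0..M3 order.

c0=(296.84, 408.87) c1=(559.89, 407.35) c2=(580.15, 157.42) c3=(308.98, 143.85)

Intrinsics K: fx=721.4, fy=676.4, cx=319.9, cy=242.2
Marker side s = 0.164 m; corners in marker frame (Z=0):
  M0 = (-0.0820, +0.0820, 0)
  M1 = (+0.0820, +0.0820, 0)
  M2 = (+0.0820, -0.0820, 0)
  M3 = (-0.0820, -0.0820, 0)
rvec = (0.0916, -0.1496, 0.0380), |rvec| = θ = 0.17948 rad = 10.284°
Rodrigues: sinθ=0.17852, 1−cosθ=0.01606; R = I + sinθ·[k]× + (1−cosθ)·[k]×²:
    [+0.98812 -0.04463 -0.14706]
    [+0.03096 +0.99510 -0.09394]
    [+0.15053 +0.08827 +0.98466]
t = (0.0712, 0.0249, 0.4270) m
M0: Pc = R·M0+t = (-0.01349, +0.10396, +0.42189); u = 721.4·(-0.01349)/0.42189 + 319.9 = 296.8411, v = 676.4·(+0.10396)/0.42189 + 242.2 = 408.8714
M1: Pc = R·M1+t = (+0.14857, +0.10904, +0.44658); u = 721.4·(+0.14857)/0.44658 + 319.9 = 559.8909, v = 676.4·(+0.10904)/0.44658 + 242.2 = 407.3488
M2: Pc = R·M2+t = (+0.15589, -0.05416, +0.43211); u = 721.4·(+0.15589)/0.43211 + 319.9 = 580.1509, v = 676.4·(-0.05416)/0.43211 + 242.2 = 157.4219
M3: Pc = R·M3+t = (-0.00617, -0.05924, +0.40742); u = 721.4·(-0.00617)/0.40742 + 319.9 = 308.9817, v = 676.4·(-0.05924)/0.40742 + 242.2 = 143.8543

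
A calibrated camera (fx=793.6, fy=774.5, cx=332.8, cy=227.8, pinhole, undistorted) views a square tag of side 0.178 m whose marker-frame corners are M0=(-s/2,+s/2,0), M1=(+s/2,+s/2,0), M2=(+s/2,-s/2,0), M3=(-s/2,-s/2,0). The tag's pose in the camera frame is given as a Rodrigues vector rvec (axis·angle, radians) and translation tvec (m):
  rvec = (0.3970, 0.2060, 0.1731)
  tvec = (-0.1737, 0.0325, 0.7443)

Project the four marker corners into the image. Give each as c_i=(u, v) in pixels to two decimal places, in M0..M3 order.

Intrinsics K: fx=793.6, fy=774.5, cx=332.8, cy=227.8
Marker side s = 0.178 m; corners in marker frame (Z=0):
  M0 = (-0.0890, +0.0890, 0)
  M1 = (+0.0890, +0.0890, 0)
  M2 = (+0.0890, -0.0890, 0)
  M3 = (-0.0890, -0.0890, 0)
rvec = (0.3970, 0.2060, 0.1731), |rvec| = θ = 0.47959 rad = 27.479°
Rodrigues: sinθ=0.46142, 1−cosθ=0.11282; R = I + sinθ·[k]× + (1−cosθ)·[k]×²:
    [+0.96449 -0.12643 +0.23190]
    [+0.20665 +0.90800 -0.36446]
    [-0.16449 +0.39945 +0.90188]
t = (-0.1737, 0.0325, 0.7443) m
M0: Pc = R·M0+t = (-0.27079, +0.09492, +0.79449); u = 793.6·(-0.27079)/0.79449 + 332.8 = 62.3118, v = 774.5·(+0.09492)/0.79449 + 227.8 = 320.3314
M1: Pc = R·M1+t = (-0.09911, +0.13170, +0.76521); u = 793.6·(-0.09911)/0.76521 + 332.8 = 230.0105, v = 774.5·(+0.13170)/0.76521 + 227.8 = 361.1027
M2: Pc = R·M2+t = (-0.07661, -0.02992, +0.69411); u = 793.6·(-0.07661)/0.69411 + 332.8 = 245.2109, v = 774.5·(-0.02992)/0.69411 + 227.8 = 194.4152
M3: Pc = R·M3+t = (-0.24829, -0.06670, +0.72339); u = 793.6·(-0.24829)/0.72339 + 332.8 = 60.4140, v = 774.5·(-0.06670)/0.72339 + 227.8 = 156.3831

c0=(62.31, 320.33) c1=(230.01, 361.10) c2=(245.21, 194.42) c3=(60.41, 156.38)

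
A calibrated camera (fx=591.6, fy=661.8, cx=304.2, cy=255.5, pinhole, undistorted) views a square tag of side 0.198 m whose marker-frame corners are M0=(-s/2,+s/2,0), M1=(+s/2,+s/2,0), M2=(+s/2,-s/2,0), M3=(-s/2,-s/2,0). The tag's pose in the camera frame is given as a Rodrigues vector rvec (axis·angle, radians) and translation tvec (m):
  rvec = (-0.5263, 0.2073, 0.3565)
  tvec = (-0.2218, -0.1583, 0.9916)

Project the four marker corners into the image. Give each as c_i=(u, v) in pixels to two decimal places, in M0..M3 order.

Intrinsics K: fx=591.6, fy=661.8, cx=304.2, cy=255.5
Marker side s = 0.198 m; corners in marker frame (Z=0):
  M0 = (-0.0990, +0.0990, 0)
  M1 = (+0.0990, +0.0990, 0)
  M2 = (+0.0990, -0.0990, 0)
  M3 = (-0.0990, -0.0990, 0)
rvec = (-0.5263, 0.2073, 0.3565), |rvec| = θ = 0.66862 rad = 38.309°
Rodrigues: sinθ=0.61991, 1−cosθ=0.21532; R = I + sinθ·[k]× + (1−cosθ)·[k]×²:
    [+0.91809 -0.38307 +0.10183]
    [+0.27798 +0.80537 +0.52355]
    [-0.28257 -0.45236 +0.84589]
t = (-0.2218, -0.1583, 0.9916) m
M0: Pc = R·M0+t = (-0.35062, -0.10609, +0.97479); u = 591.6·(-0.35062)/0.97479 + 304.2 = 91.4119, v = 661.8·(-0.10609)/0.97479 + 255.5 = 183.4755
M1: Pc = R·M1+t = (-0.16883, -0.05105, +0.91884); u = 591.6·(-0.16883)/0.91884 + 304.2 = 195.4959, v = 661.8·(-0.05105)/0.91884 + 255.5 = 218.7322
M2: Pc = R·M2+t = (-0.09298, -0.21051, +1.00841); u = 591.6·(-0.09298)/1.00841 + 304.2 = 249.6488, v = 661.8·(-0.21051)/1.00841 + 255.5 = 117.3447
M3: Pc = R·M3+t = (-0.27477, -0.26555, +1.06436); u = 591.6·(-0.27477)/1.06436 + 304.2 = 151.4770, v = 661.8·(-0.26555)/1.06436 + 255.5 = 90.3843

c0=(91.41, 183.48) c1=(195.50, 218.73) c2=(249.65, 117.34) c3=(151.48, 90.38)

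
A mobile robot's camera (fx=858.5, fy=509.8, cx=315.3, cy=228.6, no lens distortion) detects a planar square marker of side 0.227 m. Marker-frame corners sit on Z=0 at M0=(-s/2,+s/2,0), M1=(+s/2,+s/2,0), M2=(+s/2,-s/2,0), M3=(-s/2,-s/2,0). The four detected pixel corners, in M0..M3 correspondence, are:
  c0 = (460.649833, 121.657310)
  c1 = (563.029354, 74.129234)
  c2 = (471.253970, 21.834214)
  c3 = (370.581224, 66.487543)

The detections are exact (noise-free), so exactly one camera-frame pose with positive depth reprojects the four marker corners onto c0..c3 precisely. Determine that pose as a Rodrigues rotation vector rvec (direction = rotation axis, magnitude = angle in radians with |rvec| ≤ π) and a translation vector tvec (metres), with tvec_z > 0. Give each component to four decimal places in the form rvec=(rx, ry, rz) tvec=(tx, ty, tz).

Intrinsics K: fx=858.5, fy=509.8, cx=315.3, cy=228.6
Marker side s = 0.227 m; corners in marker frame (Z=0):
  M0 = (-0.1135, +0.1135, 0)
  M1 = (+0.1135, +0.1135, 0)
  M2 = (+0.1135, -0.1135, 0)
  M3 = (-0.1135, -0.1135, 0)
Detected image corners:
  c0 = (460.649833, 121.657310) px
  c1 = (563.029354, 74.129234) px
  c2 = (471.253970, 21.834214) px
  c3 = (370.581224, 66.487543) px
Planar DLT: solve 8×8 A·h = b for H (H[2,2]=1):
  H  [+492.59251 +325.37315 +466.10754]
  H  [-196.01120 +225.18314 +70.28068]
  H  [+0.09737 -0.16125 +1.00000]
B = K⁻¹H; ‖b₁‖=0.694448, ‖b₂‖=0.694448; λ = 2/(‖b₁‖+‖b₂‖) = 1.439992, sign → tz>0 ⇒ λ=+1.439992
r₁ = λ·B[:,0] = (+0.77475,-0.61653,+0.14021); r₂ = λ·B[:,1] = (+0.63104,+0.74018,-0.23221)
r₃ = r₁×r₂ = (+0.03938,+0.26838,+0.96251); SVD([r₁ r₂ r₃]) → R = UVᵀ:
  R  [+0.77475 +0.63104 +0.03938]
  R  [-0.61653 +0.74018 +0.26838]
  R  [+0.14021 -0.23221 +0.96251]
t = (+0.25295, -0.44719, +1.43999) m
tr R = 2.477438; θ = arccos((tr R − 1)/2) = 0.739629 rad = 42.378°
axis k = ((R−Rᵀ)₃₂, (R−Rᵀ)₁₃, (R−Rᵀ)₂₁) / (2 sinθ) = (-0.371345, -0.074794, -0.925478)
rvec = θ·k = (-0.274657, -0.055320, -0.684510)

rvec=(-0.2747, -0.0553, -0.6845) tvec=(0.2530, -0.4472, 1.4400)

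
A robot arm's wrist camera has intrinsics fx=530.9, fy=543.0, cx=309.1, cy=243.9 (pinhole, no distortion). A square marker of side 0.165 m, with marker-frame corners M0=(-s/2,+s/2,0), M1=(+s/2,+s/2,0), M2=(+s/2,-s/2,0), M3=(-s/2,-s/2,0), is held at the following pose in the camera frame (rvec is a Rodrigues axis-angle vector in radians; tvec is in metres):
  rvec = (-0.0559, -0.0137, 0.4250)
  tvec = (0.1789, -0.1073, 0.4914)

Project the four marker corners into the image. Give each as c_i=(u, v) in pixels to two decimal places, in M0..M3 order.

Intrinsics K: fx=530.9, fy=543.0, cx=309.1, cy=243.9
Marker side s = 0.165 m; corners in marker frame (Z=0):
  M0 = (-0.0825, +0.0825, 0)
  M1 = (+0.0825, +0.0825, 0)
  M2 = (+0.0825, -0.0825, 0)
  M3 = (-0.0825, -0.0825, 0)
rvec = (-0.0559, -0.0137, 0.4250), |rvec| = θ = 0.42888 rad = 24.573°
Rodrigues: sinθ=0.41585, 1−cosθ=0.09057; R = I + sinθ·[k]× + (1−cosθ)·[k]×²:
    [+0.91097 -0.41171 -0.02498]
    [+0.41247 +0.90952 +0.05134]
    [+0.00159 -0.05707 +0.99837]
t = (0.1789, -0.1073, 0.4914) m
M0: Pc = R·M0+t = (+0.06978, -0.06629, +0.48656); u = 530.9·(+0.06978)/0.48656 + 309.1 = 385.2373, v = 543.0·(-0.06629)/0.48656 + 243.9 = 169.9175
M1: Pc = R·M1+t = (+0.22009, +0.00176, +0.48682); u = 530.9·(+0.22009)/0.48682 + 309.1 = 549.1158, v = 543.0·(+0.00176)/0.48682 + 243.9 = 245.8680
M2: Pc = R·M2+t = (+0.28802, -0.14831, +0.49624); u = 530.9·(+0.28802)/0.49624 + 309.1 = 617.2390, v = 543.0·(-0.14831)/0.49624 + 243.9 = 81.6177
M3: Pc = R·M3+t = (+0.13771, -0.21636, +0.49598); u = 530.9·(+0.13771)/0.49598 + 309.1 = 456.5077, v = 543.0·(-0.21636)/0.49598 + 243.9 = 7.0225

c0=(385.24, 169.92) c1=(549.12, 245.87) c2=(617.24, 81.62) c3=(456.51, 7.02)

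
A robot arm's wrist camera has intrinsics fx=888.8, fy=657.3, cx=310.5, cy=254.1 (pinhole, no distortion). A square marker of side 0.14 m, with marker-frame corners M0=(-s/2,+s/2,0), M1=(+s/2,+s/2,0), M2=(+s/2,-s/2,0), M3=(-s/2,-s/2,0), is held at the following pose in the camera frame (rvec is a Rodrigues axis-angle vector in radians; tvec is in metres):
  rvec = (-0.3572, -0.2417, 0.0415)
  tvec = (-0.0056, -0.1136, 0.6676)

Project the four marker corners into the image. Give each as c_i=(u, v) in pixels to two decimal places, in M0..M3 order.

c0=(206.52, 197.67) c1=(394.79, 211.94) c2=(388.54, 93.17) c3=(213.66, 74.36)

Intrinsics K: fx=888.8, fy=657.3, cx=310.5, cy=254.1
Marker side s = 0.14 m; corners in marker frame (Z=0):
  M0 = (-0.0700, +0.0700, 0)
  M1 = (+0.0700, +0.0700, 0)
  M2 = (+0.0700, -0.0700, 0)
  M3 = (-0.0700, -0.0700, 0)
rvec = (-0.3572, -0.2417, 0.0415), |rvec| = θ = 0.43328 rad = 24.825°
Rodrigues: sinθ=0.41985, 1−cosθ=0.09241; R = I + sinθ·[k]× + (1−cosθ)·[k]×²:
    [+0.97040 +0.00228 -0.24150]
    [+0.08271 +0.93635 +0.34119]
    [+0.22691 -0.35107 +0.90844]
t = (-0.0056, -0.1136, 0.6676) m
M0: Pc = R·M0+t = (-0.07337, -0.05385, +0.62714); u = 888.8·(-0.07337)/0.62714 + 310.5 = 206.5211, v = 657.3·(-0.05385)/0.62714 + 254.1 = 197.6653
M1: Pc = R·M1+t = (+0.06249, -0.04227, +0.65891); u = 888.8·(+0.06249)/0.65891 + 310.5 = 394.7893, v = 657.3·(-0.04227)/0.65891 + 254.1 = 211.9373
M2: Pc = R·M2+t = (+0.06217, -0.17335, +0.70806); u = 888.8·(+0.06217)/0.70806 + 310.5 = 388.5372, v = 657.3·(-0.17335)/0.70806 + 254.1 = 93.1726
M3: Pc = R·M3+t = (-0.07369, -0.18493, +0.67629); u = 888.8·(-0.07369)/0.67629 + 310.5 = 213.6577, v = 657.3·(-0.18493)/0.67629 + 254.1 = 74.3590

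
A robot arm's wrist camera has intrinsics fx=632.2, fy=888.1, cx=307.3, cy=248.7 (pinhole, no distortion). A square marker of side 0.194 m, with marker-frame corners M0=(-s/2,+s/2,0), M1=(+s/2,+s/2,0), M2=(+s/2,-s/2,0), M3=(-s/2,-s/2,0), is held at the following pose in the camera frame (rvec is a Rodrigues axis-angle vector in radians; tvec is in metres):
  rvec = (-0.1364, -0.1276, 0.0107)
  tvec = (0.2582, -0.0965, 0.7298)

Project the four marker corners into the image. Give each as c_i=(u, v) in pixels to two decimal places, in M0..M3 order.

Intrinsics K: fx=632.2, fy=888.1, cx=307.3, cy=248.7
Marker side s = 0.194 m; corners in marker frame (Z=0):
  M0 = (-0.0970, +0.0970, 0)
  M1 = (+0.0970, +0.0970, 0)
  M2 = (+0.0970, -0.0970, 0)
  M3 = (-0.0970, -0.0970, 0)
rvec = (-0.1364, -0.1276, 0.0107), |rvec| = θ = 0.18709 rad = 10.719°
Rodrigues: sinθ=0.18600, 1−cosθ=0.01745; R = I + sinθ·[k]× + (1−cosθ)·[k]×²:
    [+0.99183 -0.00196 -0.12758]
    [+0.01931 +0.99067 +0.13493]
    [+0.12613 -0.13629 +0.98261]
t = (0.2582, -0.0965, 0.7298) m
M0: Pc = R·M0+t = (+0.16180, -0.00228, +0.70435); u = 632.2·(+0.16180)/0.70435 + 307.3 = 452.5294, v = 888.1·(-0.00228)/0.70435 + 248.7 = 245.8267
M1: Pc = R·M1+t = (+0.35422, +0.00147, +0.72881); u = 632.2·(+0.35422)/0.72881 + 307.3 = 614.5604, v = 888.1·(+0.00147)/0.72881 + 248.7 = 250.4892
M2: Pc = R·M2+t = (+0.35460, -0.19072, +0.75525); u = 632.2·(+0.35460)/0.75525 + 307.3 = 604.1224, v = 888.1·(-0.19072)/0.75525 + 248.7 = 24.4318
M3: Pc = R·M3+t = (+0.16218, -0.19447, +0.73079); u = 632.2·(+0.16218)/0.73079 + 307.3 = 447.6041, v = 888.1·(-0.19447)/0.73079 + 248.7 = 12.3689

c0=(452.53, 245.83) c1=(614.56, 250.49) c2=(604.12, 24.43) c3=(447.60, 12.37)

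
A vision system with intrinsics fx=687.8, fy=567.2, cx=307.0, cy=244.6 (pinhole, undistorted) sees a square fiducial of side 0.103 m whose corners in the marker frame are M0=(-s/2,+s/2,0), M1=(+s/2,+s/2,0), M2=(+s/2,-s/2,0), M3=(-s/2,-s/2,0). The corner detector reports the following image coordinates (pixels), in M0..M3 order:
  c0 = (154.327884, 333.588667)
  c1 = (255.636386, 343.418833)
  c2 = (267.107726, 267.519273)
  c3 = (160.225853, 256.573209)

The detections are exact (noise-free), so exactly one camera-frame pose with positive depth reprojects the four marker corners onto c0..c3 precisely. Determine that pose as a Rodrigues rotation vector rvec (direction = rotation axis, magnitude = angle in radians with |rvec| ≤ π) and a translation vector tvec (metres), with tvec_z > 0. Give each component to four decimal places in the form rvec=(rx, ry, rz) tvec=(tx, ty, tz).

rvec=(0.3682, -0.0242, 0.1331) tvec=(-0.0964, 0.0680, 0.6795)

Intrinsics K: fx=687.8, fy=567.2, cx=307.0, cy=244.6
Marker side s = 0.103 m; corners in marker frame (Z=0):
  M0 = (-0.0515, +0.0515, 0)
  M1 = (+0.0515, +0.0515, 0)
  M2 = (+0.0515, -0.0515, 0)
  M3 = (-0.0515, -0.0515, 0)
Detected image corners:
  c0 = (154.327884, 333.588667) px
  c1 = (255.636386, 343.418833) px
  c2 = (267.107726, 267.519273) px
  c3 = (160.225853, 256.573209) px
Planar DLT: solve 8×8 A·h = b for H (H[2,2]=1):
  H  [+1024.61096 +25.62266 +209.39528]
  H  [+121.81101 +900.13476 +301.32874]
  H  [+0.07028 +0.52568 +1.00000]
B = K⁻¹H; ‖b₁‖=1.471623, ‖b₂‖=1.471623; λ = 2/(‖b₁‖+‖b₂‖) = 0.679522, sign → tz>0 ⇒ λ=+0.679522
r₁ = λ·B[:,0] = (+0.99096,+0.12534,+0.04775); r₂ = λ·B[:,1] = (-0.13413,+0.92434,+0.35721)
r₃ = r₁×r₂ = (+0.00063,-0.36039,+0.93280); SVD([r₁ r₂ r₃]) → R = UVᵀ:
  R  [+0.99096 -0.13413 +0.00063]
  R  [+0.12534 +0.92434 -0.36039]
  R  [+0.04775 +0.35721 +0.93280]
t = (-0.09643, +0.06796, +0.67952) m
tr R = 2.848109; θ = arccos((tr R − 1)/2) = 0.392241 rad = 22.474°
axis k = ((R−Rᵀ)₃₂, (R−Rᵀ)₁₃, (R−Rᵀ)₂₁) / (2 sinθ) = (+0.938626, -0.061637, +0.339385)
rvec = θ·k = (+0.368168, -0.024177, +0.133121)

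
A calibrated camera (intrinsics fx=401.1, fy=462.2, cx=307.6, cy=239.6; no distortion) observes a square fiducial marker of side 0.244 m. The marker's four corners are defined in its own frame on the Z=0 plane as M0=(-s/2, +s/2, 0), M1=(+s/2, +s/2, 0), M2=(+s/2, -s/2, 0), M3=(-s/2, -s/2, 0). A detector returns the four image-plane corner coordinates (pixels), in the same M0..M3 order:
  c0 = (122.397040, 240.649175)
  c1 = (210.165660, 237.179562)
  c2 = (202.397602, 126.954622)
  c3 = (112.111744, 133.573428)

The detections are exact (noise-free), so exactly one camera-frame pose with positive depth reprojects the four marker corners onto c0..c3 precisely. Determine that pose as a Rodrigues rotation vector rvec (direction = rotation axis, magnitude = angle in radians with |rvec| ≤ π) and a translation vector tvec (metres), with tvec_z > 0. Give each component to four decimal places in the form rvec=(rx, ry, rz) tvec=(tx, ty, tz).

rvec=(0.1361, 0.1158, -0.0405) tvec=(-0.3811, -0.1223, 1.0442)

Intrinsics K: fx=401.1, fy=462.2, cx=307.6, cy=239.6
Marker side s = 0.244 m; corners in marker frame (Z=0):
  M0 = (-0.1220, +0.1220, 0)
  M1 = (+0.1220, +0.1220, 0)
  M2 = (+0.1220, -0.1220, 0)
  M3 = (-0.1220, -0.1220, 0)
Detected image corners:
  c0 = (122.397040, 240.649175) px
  c1 = (210.165660, 237.179562) px
  c2 = (202.397602, 126.954622) px
  c3 = (112.111744, 133.573428) px
Planar DLT: solve 8×8 A·h = b for H (H[2,2]=1):
  H  [+346.52550 +57.66286 +161.22512]
  H  [-41.40887 +468.70239 +185.46780]
  H  [-0.11288 +0.12733 +1.00000]
B = K⁻¹H; ‖b₁‖=0.957687, ‖b₂‖=0.957687; λ = 2/(‖b₁‖+‖b₂‖) = 1.044183, sign → tz>0 ⇒ λ=+1.044183
r₁ = λ·B[:,0] = (+0.99250,-0.03245,-0.11787); r₂ = λ·B[:,1] = (+0.04815,+0.98995,+0.13295)
r₃ = r₁×r₂ = (+0.11237,-0.13763,+0.98409); SVD([r₁ r₂ r₃]) → R = UVᵀ:
  R  [+0.99250 +0.04815 +0.11237]
  R  [-0.03245 +0.98995 -0.13763]
  R  [-0.11787 +0.13295 +0.98409]
t = (-0.38106, -0.12229, +1.04418) m
tr R = 2.966541; θ = arccos((tr R − 1)/2) = 0.183175 rad = 10.495°
axis k = ((R−Rᵀ)₃₂, (R−Rᵀ)₁₃, (R−Rᵀ)₂₁) / (2 sinθ) = (+0.742733, +0.631978, -0.221252)
rvec = θ·k = (+0.136050, +0.115763, -0.040528)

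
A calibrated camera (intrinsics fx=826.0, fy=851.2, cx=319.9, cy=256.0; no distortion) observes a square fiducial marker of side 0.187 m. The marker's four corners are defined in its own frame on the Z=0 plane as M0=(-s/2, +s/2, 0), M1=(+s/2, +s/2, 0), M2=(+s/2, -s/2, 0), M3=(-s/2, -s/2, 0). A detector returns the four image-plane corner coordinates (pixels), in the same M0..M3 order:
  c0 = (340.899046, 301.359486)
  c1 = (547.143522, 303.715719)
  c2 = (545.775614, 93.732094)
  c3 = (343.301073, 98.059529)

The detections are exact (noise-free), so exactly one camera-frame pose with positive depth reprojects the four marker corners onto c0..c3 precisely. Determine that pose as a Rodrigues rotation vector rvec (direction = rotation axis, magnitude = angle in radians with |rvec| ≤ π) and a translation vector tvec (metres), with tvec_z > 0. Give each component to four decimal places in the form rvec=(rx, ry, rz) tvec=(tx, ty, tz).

Intrinsics K: fx=826.0, fy=851.2, cx=319.9, cy=256.0
Marker side s = 0.187 m; corners in marker frame (Z=0):
  M0 = (-0.0935, +0.0935, 0)
  M1 = (+0.0935, +0.0935, 0)
  M2 = (+0.0935, -0.0935, 0)
  M3 = (-0.0935, -0.0935, 0)
Detected image corners:
  c0 = (340.899046, 301.359486) px
  c1 = (547.143522, 303.715719) px
  c2 = (545.775614, 93.732094) px
  c3 = (343.301073, 98.059529) px
Planar DLT: solve 8×8 A·h = b for H (H[2,2]=1):
  H  [+1015.68393 -46.95168 +442.62523]
  H  [-39.98759 +1085.00636 +198.26745]
  H  [-0.17344 -0.09909 +1.00000]
B = K⁻¹H; ‖b₁‖=1.308368, ‖b₂‖=1.308368; λ = 2/(‖b₁‖+‖b₂‖) = 0.764311, sign → tz>0 ⇒ λ=+0.764311
r₁ = λ·B[:,0] = (+0.99117,+0.00396,-0.13256); r₂ = λ·B[:,1] = (-0.01411,+0.99703,-0.07573)
r₃ = r₁×r₂ = (+0.13187,+0.07694,+0.98828); SVD([r₁ r₂ r₃]) → R = UVᵀ:
  R  [+0.99117 -0.01411 +0.13187]
  R  [+0.00396 +0.99703 +0.07694]
  R  [-0.13256 -0.07573 +0.98828]
t = (+0.11356, -0.05184, +0.76431) m
tr R = 2.976473; θ = arccos((tr R − 1)/2) = 0.153537 rad = 8.797°
axis k = ((R−Rᵀ)₃₂, (R−Rᵀ)₁₃, (R−Rᵀ)₂₁) / (2 sinθ) = (-0.499140, +0.864504, +0.059096)
rvec = θ·k = (-0.076636, +0.132733, +0.009073)

rvec=(-0.0766, 0.1327, 0.0091) tvec=(0.1136, -0.0518, 0.7643)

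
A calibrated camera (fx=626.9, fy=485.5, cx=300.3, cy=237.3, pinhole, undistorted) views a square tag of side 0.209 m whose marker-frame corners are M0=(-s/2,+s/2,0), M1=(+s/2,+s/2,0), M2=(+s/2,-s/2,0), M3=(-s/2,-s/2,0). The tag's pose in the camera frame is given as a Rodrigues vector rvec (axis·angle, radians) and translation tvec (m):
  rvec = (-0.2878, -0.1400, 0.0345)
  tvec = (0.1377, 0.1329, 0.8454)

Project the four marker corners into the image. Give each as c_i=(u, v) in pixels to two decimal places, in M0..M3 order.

Intrinsics K: fx=626.9, fy=485.5, cx=300.3, cy=237.3
Marker side s = 0.209 m; corners in marker frame (Z=0):
  M0 = (-0.1045, +0.1045, 0)
  M1 = (+0.1045, +0.1045, 0)
  M2 = (+0.1045, -0.1045, 0)
  M3 = (-0.1045, -0.1045, 0)
rvec = (-0.2878, -0.1400, 0.0345), |rvec| = θ = 0.32190 rad = 18.443°
Rodrigues: sinθ=0.31637, 1−cosθ=0.05136; R = I + sinθ·[k]× + (1−cosθ)·[k]×²:
    [+0.98969 -0.01393 -0.14252]
    [+0.05388 +0.95835 +0.28046]
    [+0.13267 -0.28525 +0.94923]
t = (0.1377, 0.1329, 0.8454) m
M0: Pc = R·M0+t = (+0.03282, +0.22742, +0.80173); u = 626.9·(+0.03282)/0.80173 + 300.3 = 325.9638, v = 485.5·(+0.22742)/0.80173 + 237.3 = 375.0166
M1: Pc = R·M1+t = (+0.23967, +0.23868, +0.82946); u = 626.9·(+0.23967)/0.82946 + 300.3 = 481.4395, v = 485.5·(+0.23868)/0.82946 + 237.3 = 377.0040
M2: Pc = R·M2+t = (+0.24258, +0.03838, +0.88907); u = 626.9·(+0.24258)/0.88907 + 300.3 = 471.3466, v = 485.5·(+0.03838)/0.88907 + 237.3 = 258.2598
M3: Pc = R·M3+t = (+0.03573, +0.02712, +0.86134); u = 626.9·(+0.03573)/0.86134 + 300.3 = 326.3071, v = 485.5·(+0.02712)/0.86134 + 237.3 = 252.5873

c0=(325.96, 375.02) c1=(481.44, 377.00) c2=(471.35, 258.26) c3=(326.31, 252.59)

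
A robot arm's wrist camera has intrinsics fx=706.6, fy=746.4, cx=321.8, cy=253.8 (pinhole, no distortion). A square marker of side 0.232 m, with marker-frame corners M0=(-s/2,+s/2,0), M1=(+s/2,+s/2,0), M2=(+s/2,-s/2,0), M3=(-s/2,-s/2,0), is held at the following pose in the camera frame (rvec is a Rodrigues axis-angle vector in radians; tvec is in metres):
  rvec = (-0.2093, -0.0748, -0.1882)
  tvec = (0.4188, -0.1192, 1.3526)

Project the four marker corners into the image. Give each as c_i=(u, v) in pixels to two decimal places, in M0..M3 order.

c0=(497.34, 261.08) c1=(614.32, 237.99) c2=(581.71, 118.54) c3=(468.17, 138.95)

Intrinsics K: fx=706.6, fy=746.4, cx=321.8, cy=253.8
Marker side s = 0.232 m; corners in marker frame (Z=0):
  M0 = (-0.1160, +0.1160, 0)
  M1 = (+0.1160, +0.1160, 0)
  M2 = (+0.1160, -0.1160, 0)
  M3 = (-0.1160, -0.1160, 0)
rvec = (-0.2093, -0.0748, -0.1882), |rvec| = θ = 0.29124 rad = 16.687°
Rodrigues: sinθ=0.28714, 1−cosθ=0.04211; R = I + sinθ·[k]× + (1−cosθ)·[k]×²:
    [+0.97964 +0.19332 -0.05419]
    [-0.17778 +0.96067 +0.21334]
    [+0.09330 -0.19936 +0.97547]
t = (0.4188, -0.1192, 1.3526) m
M0: Pc = R·M0+t = (+0.32759, +0.01286, +1.31865); u = 706.6·(+0.32759)/1.31865 + 321.8 = 497.3381, v = 746.4·(+0.01286)/1.31865 + 253.8 = 261.0789
M1: Pc = R·M1+t = (+0.55486, -0.02838, +1.34030); u = 706.6·(+0.55486)/1.34030 + 321.8 = 614.3221, v = 746.4·(-0.02838)/1.34030 + 253.8 = 237.9927
M2: Pc = R·M2+t = (+0.51001, -0.25126, +1.38655); u = 706.6·(+0.51001)/1.38655 + 321.8 = 581.7076, v = 746.4·(-0.25126)/1.38655 + 253.8 = 118.5433
M3: Pc = R·M3+t = (+0.28274, -0.21002, +1.36490); u = 706.6·(+0.28274)/1.36490 + 321.8 = 468.1706, v = 746.4·(-0.21002)/1.36490 + 253.8 = 138.9529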